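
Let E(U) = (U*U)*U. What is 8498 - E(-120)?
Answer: 1736498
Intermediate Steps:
E(U) = U³ (E(U) = U²*U = U³)
8498 - E(-120) = 8498 - 1*(-120)³ = 8498 - 1*(-1728000) = 8498 + 1728000 = 1736498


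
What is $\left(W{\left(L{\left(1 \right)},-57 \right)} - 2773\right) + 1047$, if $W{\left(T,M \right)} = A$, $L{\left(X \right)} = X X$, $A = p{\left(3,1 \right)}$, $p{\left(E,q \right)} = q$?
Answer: $-1725$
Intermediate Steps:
$A = 1$
$L{\left(X \right)} = X^{2}$
$W{\left(T,M \right)} = 1$
$\left(W{\left(L{\left(1 \right)},-57 \right)} - 2773\right) + 1047 = \left(1 - 2773\right) + 1047 = -2772 + 1047 = -1725$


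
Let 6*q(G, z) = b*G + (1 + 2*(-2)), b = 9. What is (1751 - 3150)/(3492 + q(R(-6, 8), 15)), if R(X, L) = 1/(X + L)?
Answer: -5596/13969 ≈ -0.40060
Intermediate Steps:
R(X, L) = 1/(L + X)
q(G, z) = -1/2 + 3*G/2 (q(G, z) = (9*G + (1 + 2*(-2)))/6 = (9*G + (1 - 4))/6 = (9*G - 3)/6 = (-3 + 9*G)/6 = -1/2 + 3*G/2)
(1751 - 3150)/(3492 + q(R(-6, 8), 15)) = (1751 - 3150)/(3492 + (-1/2 + 3/(2*(8 - 6)))) = -1399/(3492 + (-1/2 + (3/2)/2)) = -1399/(3492 + (-1/2 + (3/2)*(1/2))) = -1399/(3492 + (-1/2 + 3/4)) = -1399/(3492 + 1/4) = -1399/13969/4 = -1399*4/13969 = -5596/13969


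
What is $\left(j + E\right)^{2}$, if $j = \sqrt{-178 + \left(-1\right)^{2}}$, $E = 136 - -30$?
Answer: $\left(166 + i \sqrt{177}\right)^{2} \approx 27379.0 + 4417.0 i$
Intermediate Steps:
$E = 166$ ($E = 136 + 30 = 166$)
$j = i \sqrt{177}$ ($j = \sqrt{-178 + 1} = \sqrt{-177} = i \sqrt{177} \approx 13.304 i$)
$\left(j + E\right)^{2} = \left(i \sqrt{177} + 166\right)^{2} = \left(166 + i \sqrt{177}\right)^{2}$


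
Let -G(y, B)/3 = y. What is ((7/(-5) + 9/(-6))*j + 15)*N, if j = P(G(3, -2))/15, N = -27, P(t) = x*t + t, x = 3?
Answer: -14823/25 ≈ -592.92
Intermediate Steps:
G(y, B) = -3*y
P(t) = 4*t (P(t) = 3*t + t = 4*t)
j = -12/5 (j = (4*(-3*3))/15 = (4*(-9))*(1/15) = -36*1/15 = -12/5 ≈ -2.4000)
((7/(-5) + 9/(-6))*j + 15)*N = ((7/(-5) + 9/(-6))*(-12/5) + 15)*(-27) = ((7*(-⅕) + 9*(-⅙))*(-12/5) + 15)*(-27) = ((-7/5 - 3/2)*(-12/5) + 15)*(-27) = (-29/10*(-12/5) + 15)*(-27) = (174/25 + 15)*(-27) = (549/25)*(-27) = -14823/25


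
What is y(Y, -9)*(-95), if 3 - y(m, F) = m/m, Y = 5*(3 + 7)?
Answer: -190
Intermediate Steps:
Y = 50 (Y = 5*10 = 50)
y(m, F) = 2 (y(m, F) = 3 - m/m = 3 - 1*1 = 3 - 1 = 2)
y(Y, -9)*(-95) = 2*(-95) = -190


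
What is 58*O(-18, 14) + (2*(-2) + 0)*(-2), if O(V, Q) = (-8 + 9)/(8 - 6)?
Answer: 37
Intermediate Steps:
O(V, Q) = ½ (O(V, Q) = 1/2 = 1*(½) = ½)
58*O(-18, 14) + (2*(-2) + 0)*(-2) = 58*(½) + (2*(-2) + 0)*(-2) = 29 + (-4 + 0)*(-2) = 29 - 4*(-2) = 29 + 8 = 37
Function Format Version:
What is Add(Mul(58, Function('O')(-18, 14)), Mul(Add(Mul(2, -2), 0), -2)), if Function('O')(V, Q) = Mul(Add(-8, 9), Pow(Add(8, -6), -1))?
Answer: 37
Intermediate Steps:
Function('O')(V, Q) = Rational(1, 2) (Function('O')(V, Q) = Mul(1, Pow(2, -1)) = Mul(1, Rational(1, 2)) = Rational(1, 2))
Add(Mul(58, Function('O')(-18, 14)), Mul(Add(Mul(2, -2), 0), -2)) = Add(Mul(58, Rational(1, 2)), Mul(Add(Mul(2, -2), 0), -2)) = Add(29, Mul(Add(-4, 0), -2)) = Add(29, Mul(-4, -2)) = Add(29, 8) = 37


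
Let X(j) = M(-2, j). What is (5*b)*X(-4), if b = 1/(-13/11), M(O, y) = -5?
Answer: 275/13 ≈ 21.154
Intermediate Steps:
X(j) = -5
b = -11/13 (b = 1/(-13*1/11) = 1/(-13/11) = -11/13 ≈ -0.84615)
(5*b)*X(-4) = (5*(-11/13))*(-5) = -55/13*(-5) = 275/13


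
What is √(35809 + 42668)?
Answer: √78477 ≈ 280.14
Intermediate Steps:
√(35809 + 42668) = √78477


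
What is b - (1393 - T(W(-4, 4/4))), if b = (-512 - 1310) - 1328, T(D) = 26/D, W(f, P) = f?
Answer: -9099/2 ≈ -4549.5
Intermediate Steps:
b = -3150 (b = -1822 - 1328 = -3150)
b - (1393 - T(W(-4, 4/4))) = -3150 - (1393 - 26/(-4)) = -3150 - (1393 - 26*(-1)/4) = -3150 - (1393 - 1*(-13/2)) = -3150 - (1393 + 13/2) = -3150 - 1*2799/2 = -3150 - 2799/2 = -9099/2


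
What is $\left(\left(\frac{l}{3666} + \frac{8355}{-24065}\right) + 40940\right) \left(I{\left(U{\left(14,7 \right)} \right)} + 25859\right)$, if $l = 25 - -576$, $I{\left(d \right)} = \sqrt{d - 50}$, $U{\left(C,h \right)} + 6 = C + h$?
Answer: $\frac{18679529924730173}{17644458} + \frac{722360877247 i \sqrt{35}}{17644458} \approx 1.0587 \cdot 10^{9} + 2.422 \cdot 10^{5} i$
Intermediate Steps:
$U{\left(C,h \right)} = -6 + C + h$ ($U{\left(C,h \right)} = -6 + \left(C + h\right) = -6 + C + h$)
$I{\left(d \right)} = \sqrt{-50 + d}$
$l = 601$ ($l = 25 + 576 = 601$)
$\left(\left(\frac{l}{3666} + \frac{8355}{-24065}\right) + 40940\right) \left(I{\left(U{\left(14,7 \right)} \right)} + 25859\right) = \left(\left(\frac{601}{3666} + \frac{8355}{-24065}\right) + 40940\right) \left(\sqrt{-50 + \left(-6 + 14 + 7\right)} + 25859\right) = \left(\left(601 \cdot \frac{1}{3666} + 8355 \left(- \frac{1}{24065}\right)\right) + 40940\right) \left(\sqrt{-50 + 15} + 25859\right) = \left(\left(\frac{601}{3666} - \frac{1671}{4813}\right) + 40940\right) \left(\sqrt{-35} + 25859\right) = \left(- \frac{3233273}{17644458} + 40940\right) \left(i \sqrt{35} + 25859\right) = \frac{722360877247 \left(25859 + i \sqrt{35}\right)}{17644458} = \frac{18679529924730173}{17644458} + \frac{722360877247 i \sqrt{35}}{17644458}$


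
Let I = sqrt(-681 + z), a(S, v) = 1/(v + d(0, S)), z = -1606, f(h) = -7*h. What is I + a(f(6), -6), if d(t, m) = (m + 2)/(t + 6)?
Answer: -3/38 + I*sqrt(2287) ≈ -0.078947 + 47.823*I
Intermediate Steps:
d(t, m) = (2 + m)/(6 + t)
a(S, v) = 1/(1/3 + v + S/6) (a(S, v) = 1/(v + (2 + S)/(6 + 0)) = 1/(v + (2 + S)/6) = 1/(v + (1/3 + S/6)) = 1/(1/3 + v + S/6))
I = I*sqrt(2287) (I = sqrt(-681 - 1606) = sqrt(-2287) = I*sqrt(2287) ≈ 47.823*I)
I + a(f(6), -6) = I*sqrt(2287) + 6/(2 - 7*6 + 6*(-6)) = I*sqrt(2287) + 6/(2 - 42 - 36) = I*sqrt(2287) + 6/(-76) = I*sqrt(2287) + 6*(-1/76) = I*sqrt(2287) - 3/38 = -3/38 + I*sqrt(2287)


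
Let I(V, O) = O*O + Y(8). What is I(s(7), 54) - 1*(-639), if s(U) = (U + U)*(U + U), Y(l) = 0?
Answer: 3555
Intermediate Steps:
s(U) = 4*U² (s(U) = (2*U)*(2*U) = 4*U²)
I(V, O) = O² (I(V, O) = O*O + 0 = O² + 0 = O²)
I(s(7), 54) - 1*(-639) = 54² - 1*(-639) = 2916 + 639 = 3555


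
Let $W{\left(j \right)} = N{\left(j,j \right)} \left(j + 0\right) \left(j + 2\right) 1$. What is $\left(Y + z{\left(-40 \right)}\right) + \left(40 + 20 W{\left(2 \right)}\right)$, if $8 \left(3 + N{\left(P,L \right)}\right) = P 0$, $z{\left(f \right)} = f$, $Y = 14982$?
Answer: $14502$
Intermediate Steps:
$N{\left(P,L \right)} = -3$ ($N{\left(P,L \right)} = -3 + \frac{P 0}{8} = -3 + \frac{1}{8} \cdot 0 = -3 + 0 = -3$)
$W{\left(j \right)} = - 3 j \left(2 + j\right)$ ($W{\left(j \right)} = - 3 \left(j + 0\right) \left(j + 2\right) 1 = - 3 j \left(2 + j\right) 1 = - 3 j \left(2 + j\right)$)
$\left(Y + z{\left(-40 \right)}\right) + \left(40 + 20 W{\left(2 \right)}\right) = \left(14982 - 40\right) + \left(40 + 20 \left(\left(-3\right) 2 \left(2 + 2\right)\right)\right) = 14942 + \left(40 + 20 \left(\left(-3\right) 2 \cdot 4\right)\right) = 14942 + \left(40 + 20 \left(-24\right)\right) = 14942 + \left(40 - 480\right) = 14942 - 440 = 14502$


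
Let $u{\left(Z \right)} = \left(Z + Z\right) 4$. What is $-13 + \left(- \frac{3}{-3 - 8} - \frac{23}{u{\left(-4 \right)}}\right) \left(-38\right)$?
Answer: $- \frac{8919}{176} \approx -50.676$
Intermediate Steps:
$u{\left(Z \right)} = 8 Z$ ($u{\left(Z \right)} = 2 Z 4 = 8 Z$)
$-13 + \left(- \frac{3}{-3 - 8} - \frac{23}{u{\left(-4 \right)}}\right) \left(-38\right) = -13 + \left(- \frac{3}{-3 - 8} - \frac{23}{8 \left(-4\right)}\right) \left(-38\right) = -13 + \left(- \frac{3}{-3 - 8} - \frac{23}{-32}\right) \left(-38\right) = -13 + \left(- \frac{3}{-11} - - \frac{23}{32}\right) \left(-38\right) = -13 + \left(\left(-3\right) \left(- \frac{1}{11}\right) + \frac{23}{32}\right) \left(-38\right) = -13 + \left(\frac{3}{11} + \frac{23}{32}\right) \left(-38\right) = -13 + \frac{349}{352} \left(-38\right) = -13 - \frac{6631}{176} = - \frac{8919}{176}$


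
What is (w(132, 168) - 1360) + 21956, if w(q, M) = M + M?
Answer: 20932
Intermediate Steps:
w(q, M) = 2*M
(w(132, 168) - 1360) + 21956 = (2*168 - 1360) + 21956 = (336 - 1360) + 21956 = -1024 + 21956 = 20932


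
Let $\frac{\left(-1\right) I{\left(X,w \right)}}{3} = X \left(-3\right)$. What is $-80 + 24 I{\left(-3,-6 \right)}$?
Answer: $-728$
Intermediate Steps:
$I{\left(X,w \right)} = 9 X$ ($I{\left(X,w \right)} = - 3 X \left(-3\right) = - 3 \left(- 3 X\right) = 9 X$)
$-80 + 24 I{\left(-3,-6 \right)} = -80 + 24 \cdot 9 \left(-3\right) = -80 + 24 \left(-27\right) = -80 - 648 = -728$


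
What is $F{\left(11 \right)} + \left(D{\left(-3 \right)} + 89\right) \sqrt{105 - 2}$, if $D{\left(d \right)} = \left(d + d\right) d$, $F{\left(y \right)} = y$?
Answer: $11 + 107 \sqrt{103} \approx 1096.9$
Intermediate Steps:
$D{\left(d \right)} = 2 d^{2}$ ($D{\left(d \right)} = 2 d d = 2 d^{2}$)
$F{\left(11 \right)} + \left(D{\left(-3 \right)} + 89\right) \sqrt{105 - 2} = 11 + \left(2 \left(-3\right)^{2} + 89\right) \sqrt{105 - 2} = 11 + \left(2 \cdot 9 + 89\right) \sqrt{103} = 11 + \left(18 + 89\right) \sqrt{103} = 11 + 107 \sqrt{103}$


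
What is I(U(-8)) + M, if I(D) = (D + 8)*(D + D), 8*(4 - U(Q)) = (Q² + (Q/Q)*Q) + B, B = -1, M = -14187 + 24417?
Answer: 326417/32 ≈ 10201.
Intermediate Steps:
M = 10230
U(Q) = 33/8 - Q/8 - Q²/8 (U(Q) = 4 - ((Q² + (Q/Q)*Q) - 1)/8 = 4 - ((Q² + 1*Q) - 1)/8 = 4 - ((Q² + Q) - 1)/8 = 4 - ((Q + Q²) - 1)/8 = 4 - (-1 + Q + Q²)/8 = 4 + (⅛ - Q/8 - Q²/8) = 33/8 - Q/8 - Q²/8)
I(D) = 2*D*(8 + D) (I(D) = (8 + D)*(2*D) = 2*D*(8 + D))
I(U(-8)) + M = 2*(33/8 - ⅛*(-8) - ⅛*(-8)²)*(8 + (33/8 - ⅛*(-8) - ⅛*(-8)²)) + 10230 = 2*(33/8 + 1 - ⅛*64)*(8 + (33/8 + 1 - ⅛*64)) + 10230 = 2*(33/8 + 1 - 8)*(8 + (33/8 + 1 - 8)) + 10230 = 2*(-23/8)*(8 - 23/8) + 10230 = 2*(-23/8)*(41/8) + 10230 = -943/32 + 10230 = 326417/32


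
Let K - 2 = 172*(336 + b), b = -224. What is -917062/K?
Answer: -458531/9633 ≈ -47.600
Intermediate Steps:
K = 19266 (K = 2 + 172*(336 - 224) = 2 + 172*112 = 2 + 19264 = 19266)
-917062/K = -917062/19266 = -917062*1/19266 = -458531/9633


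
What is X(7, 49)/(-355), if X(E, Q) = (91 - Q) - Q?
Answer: 7/355 ≈ 0.019718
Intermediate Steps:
X(E, Q) = 91 - 2*Q
X(7, 49)/(-355) = (91 - 2*49)/(-355) = (91 - 98)*(-1/355) = -7*(-1/355) = 7/355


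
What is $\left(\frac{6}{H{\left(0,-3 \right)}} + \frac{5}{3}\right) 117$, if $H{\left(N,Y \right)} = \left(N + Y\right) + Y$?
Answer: $78$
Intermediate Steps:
$H{\left(N,Y \right)} = N + 2 Y$
$\left(\frac{6}{H{\left(0,-3 \right)}} + \frac{5}{3}\right) 117 = \left(\frac{6}{0 + 2 \left(-3\right)} + \frac{5}{3}\right) 117 = \left(\frac{6}{0 - 6} + 5 \cdot \frac{1}{3}\right) 117 = \left(\frac{6}{-6} + \frac{5}{3}\right) 117 = \left(6 \left(- \frac{1}{6}\right) + \frac{5}{3}\right) 117 = \left(-1 + \frac{5}{3}\right) 117 = \frac{2}{3} \cdot 117 = 78$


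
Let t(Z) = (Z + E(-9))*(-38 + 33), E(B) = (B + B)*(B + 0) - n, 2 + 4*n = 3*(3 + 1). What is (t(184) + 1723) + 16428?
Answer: 32867/2 ≈ 16434.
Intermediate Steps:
n = 5/2 (n = -½ + (3*(3 + 1))/4 = -½ + (3*4)/4 = -½ + (¼)*12 = -½ + 3 = 5/2 ≈ 2.5000)
E(B) = -5/2 + 2*B² (E(B) = (B + B)*(B + 0) - 1*5/2 = (2*B)*B - 5/2 = 2*B² - 5/2 = -5/2 + 2*B²)
t(Z) = -1595/2 - 5*Z (t(Z) = (Z + (-5/2 + 2*(-9)²))*(-38 + 33) = (Z + (-5/2 + 2*81))*(-5) = (Z + (-5/2 + 162))*(-5) = (Z + 319/2)*(-5) = (319/2 + Z)*(-5) = -1595/2 - 5*Z)
(t(184) + 1723) + 16428 = ((-1595/2 - 5*184) + 1723) + 16428 = ((-1595/2 - 920) + 1723) + 16428 = (-3435/2 + 1723) + 16428 = 11/2 + 16428 = 32867/2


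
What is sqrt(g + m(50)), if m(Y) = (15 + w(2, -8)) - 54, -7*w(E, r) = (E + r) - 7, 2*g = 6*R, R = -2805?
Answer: I*sqrt(414155)/7 ≈ 91.936*I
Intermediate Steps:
g = -8415 (g = (6*(-2805))/2 = (1/2)*(-16830) = -8415)
w(E, r) = 1 - E/7 - r/7 (w(E, r) = -((E + r) - 7)/7 = -(-7 + E + r)/7 = 1 - E/7 - r/7)
m(Y) = -260/7 (m(Y) = (15 + (1 - 1/7*2 - 1/7*(-8))) - 54 = (15 + (1 - 2/7 + 8/7)) - 54 = (15 + 13/7) - 54 = 118/7 - 54 = -260/7)
sqrt(g + m(50)) = sqrt(-8415 - 260/7) = sqrt(-59165/7) = I*sqrt(414155)/7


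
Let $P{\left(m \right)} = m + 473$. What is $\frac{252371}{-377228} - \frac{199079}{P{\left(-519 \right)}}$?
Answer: $\frac{37543281973}{8676244} \approx 4327.1$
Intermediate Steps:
$P{\left(m \right)} = 473 + m$
$\frac{252371}{-377228} - \frac{199079}{P{\left(-519 \right)}} = \frac{252371}{-377228} - \frac{199079}{473 - 519} = 252371 \left(- \frac{1}{377228}\right) - \frac{199079}{-46} = - \frac{252371}{377228} - - \frac{199079}{46} = - \frac{252371}{377228} + \frac{199079}{46} = \frac{37543281973}{8676244}$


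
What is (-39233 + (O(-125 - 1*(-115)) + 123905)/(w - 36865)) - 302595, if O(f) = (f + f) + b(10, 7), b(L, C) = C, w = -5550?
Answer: -14498758512/42415 ≈ -3.4183e+5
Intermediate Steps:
O(f) = 7 + 2*f (O(f) = (f + f) + 7 = 2*f + 7 = 7 + 2*f)
(-39233 + (O(-125 - 1*(-115)) + 123905)/(w - 36865)) - 302595 = (-39233 + ((7 + 2*(-125 - 1*(-115))) + 123905)/(-5550 - 36865)) - 302595 = (-39233 + ((7 + 2*(-125 + 115)) + 123905)/(-42415)) - 302595 = (-39233 + ((7 + 2*(-10)) + 123905)*(-1/42415)) - 302595 = (-39233 + ((7 - 20) + 123905)*(-1/42415)) - 302595 = (-39233 + (-13 + 123905)*(-1/42415)) - 302595 = (-39233 + 123892*(-1/42415)) - 302595 = (-39233 - 123892/42415) - 302595 = -1664191587/42415 - 302595 = -14498758512/42415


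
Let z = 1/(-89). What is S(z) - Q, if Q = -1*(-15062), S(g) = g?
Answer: -1340519/89 ≈ -15062.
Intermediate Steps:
z = -1/89 ≈ -0.011236
Q = 15062
S(z) - Q = -1/89 - 1*15062 = -1/89 - 15062 = -1340519/89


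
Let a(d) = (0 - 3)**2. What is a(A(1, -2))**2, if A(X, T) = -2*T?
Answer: 81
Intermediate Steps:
a(d) = 9 (a(d) = (-3)**2 = 9)
a(A(1, -2))**2 = 9**2 = 81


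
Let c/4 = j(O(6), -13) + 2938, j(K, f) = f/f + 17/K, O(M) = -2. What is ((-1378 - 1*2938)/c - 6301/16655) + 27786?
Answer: 2712256267979/97614955 ≈ 27785.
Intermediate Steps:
j(K, f) = 1 + 17/K
c = 11722 (c = 4*((17 - 2)/(-2) + 2938) = 4*(-1/2*15 + 2938) = 4*(-15/2 + 2938) = 4*(5861/2) = 11722)
((-1378 - 1*2938)/c - 6301/16655) + 27786 = ((-1378 - 1*2938)/11722 - 6301/16655) + 27786 = ((-1378 - 2938)*(1/11722) - 6301*1/16655) + 27786 = (-4316*1/11722 - 6301/16655) + 27786 = (-2158/5861 - 6301/16655) + 27786 = -72871651/97614955 + 27786 = 2712256267979/97614955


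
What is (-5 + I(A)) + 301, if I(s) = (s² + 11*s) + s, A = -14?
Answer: 324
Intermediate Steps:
I(s) = s² + 12*s
(-5 + I(A)) + 301 = (-5 - 14*(12 - 14)) + 301 = (-5 - 14*(-2)) + 301 = (-5 + 28) + 301 = 23 + 301 = 324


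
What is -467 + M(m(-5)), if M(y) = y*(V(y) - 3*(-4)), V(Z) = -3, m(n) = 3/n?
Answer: -2362/5 ≈ -472.40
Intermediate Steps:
M(y) = 9*y (M(y) = y*(-3 - 3*(-4)) = y*(-3 + 12) = y*9 = 9*y)
-467 + M(m(-5)) = -467 + 9*(3/(-5)) = -467 + 9*(3*(-⅕)) = -467 + 9*(-⅗) = -467 - 27/5 = -2362/5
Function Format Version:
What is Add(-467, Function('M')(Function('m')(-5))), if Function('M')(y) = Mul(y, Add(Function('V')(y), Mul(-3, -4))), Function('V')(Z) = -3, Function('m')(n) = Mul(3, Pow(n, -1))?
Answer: Rational(-2362, 5) ≈ -472.40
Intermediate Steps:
Function('M')(y) = Mul(9, y) (Function('M')(y) = Mul(y, Add(-3, Mul(-3, -4))) = Mul(y, Add(-3, 12)) = Mul(y, 9) = Mul(9, y))
Add(-467, Function('M')(Function('m')(-5))) = Add(-467, Mul(9, Mul(3, Pow(-5, -1)))) = Add(-467, Mul(9, Mul(3, Rational(-1, 5)))) = Add(-467, Mul(9, Rational(-3, 5))) = Add(-467, Rational(-27, 5)) = Rational(-2362, 5)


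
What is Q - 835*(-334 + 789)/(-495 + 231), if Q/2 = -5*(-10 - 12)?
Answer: 438005/264 ≈ 1659.1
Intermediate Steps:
Q = 220 (Q = 2*(-5*(-10 - 12)) = 2*(-5*(-22)) = 2*110 = 220)
Q - 835*(-334 + 789)/(-495 + 231) = 220 - 835*(-334 + 789)/(-495 + 231) = 220 - 379925/(-264) = 220 - 379925*(-1)/264 = 220 - 835*(-455/264) = 220 + 379925/264 = 438005/264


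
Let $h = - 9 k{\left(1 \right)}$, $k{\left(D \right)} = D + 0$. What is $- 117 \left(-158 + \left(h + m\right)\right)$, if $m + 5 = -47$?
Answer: $25623$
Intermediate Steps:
$k{\left(D \right)} = D$
$m = -52$ ($m = -5 - 47 = -52$)
$h = -9$ ($h = \left(-9\right) 1 = -9$)
$- 117 \left(-158 + \left(h + m\right)\right) = - 117 \left(-158 - 61\right) = \left(-117\right) \left(-219\right) = 25623$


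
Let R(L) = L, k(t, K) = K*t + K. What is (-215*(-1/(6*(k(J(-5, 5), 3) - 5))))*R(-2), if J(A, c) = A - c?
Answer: 215/96 ≈ 2.2396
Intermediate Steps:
k(t, K) = K + K*t
(-215*(-1/(6*(k(J(-5, 5), 3) - 5))))*R(-2) = -215*(-1/(6*(3*(1 + (-5 - 1*5)) - 5)))*(-2) = -215*(-1/(6*(3*(1 + (-5 - 5)) - 5)))*(-2) = -215*(-1/(6*(3*(1 - 10) - 5)))*(-2) = -215*(-1/(6*(3*(-9) - 5)))*(-2) = -215*(-1/(6*(-27 - 5)))*(-2) = -215/((-32*(-6)))*(-2) = -215/192*(-2) = 215/96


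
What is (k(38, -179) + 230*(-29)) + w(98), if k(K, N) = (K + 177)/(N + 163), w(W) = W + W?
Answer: -103799/16 ≈ -6487.4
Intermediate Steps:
w(W) = 2*W
k(K, N) = (177 + K)/(163 + N)
(k(38, -179) + 230*(-29)) + w(98) = ((177 + 38)/(163 - 179) + 230*(-29)) + 2*98 = (215/(-16) - 6670) + 196 = (-1/16*215 - 6670) + 196 = (-215/16 - 6670) + 196 = -106935/16 + 196 = -103799/16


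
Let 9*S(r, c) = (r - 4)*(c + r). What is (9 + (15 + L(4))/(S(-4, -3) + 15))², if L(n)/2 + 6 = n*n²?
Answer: 8398404/36481 ≈ 230.21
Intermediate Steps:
L(n) = -12 + 2*n³ (L(n) = -12 + 2*(n*n²) = -12 + 2*n³)
S(r, c) = (-4 + r)*(c + r)/9 (S(r, c) = ((r - 4)*(c + r))/9 = ((-4 + r)*(c + r))/9 = (-4 + r)*(c + r)/9)
(9 + (15 + L(4))/(S(-4, -3) + 15))² = (9 + (15 + (-12 + 2*4³))/((-4/9*(-3) - 4/9*(-4) + (⅑)*(-4)² + (⅑)*(-3)*(-4)) + 15))² = (9 + (15 + (-12 + 2*64))/((4/3 + 16/9 + (⅑)*16 + 4/3) + 15))² = (9 + (15 + (-12 + 128))/((4/3 + 16/9 + 16/9 + 4/3) + 15))² = (9 + (15 + 116)/(56/9 + 15))² = (9 + 131/(191/9))² = (9 + 131*(9/191))² = (9 + 1179/191)² = (2898/191)² = 8398404/36481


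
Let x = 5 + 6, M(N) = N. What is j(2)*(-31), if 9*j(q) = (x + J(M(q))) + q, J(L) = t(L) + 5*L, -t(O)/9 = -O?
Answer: -1271/9 ≈ -141.22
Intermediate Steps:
t(O) = 9*O (t(O) = -(-9)*O = 9*O)
x = 11
J(L) = 14*L (J(L) = 9*L + 5*L = 14*L)
j(q) = 11/9 + 5*q/3 (j(q) = ((11 + 14*q) + q)/9 = (11 + 15*q)/9 = 11/9 + 5*q/3)
j(2)*(-31) = (11/9 + (5/3)*2)*(-31) = (11/9 + 10/3)*(-31) = (41/9)*(-31) = -1271/9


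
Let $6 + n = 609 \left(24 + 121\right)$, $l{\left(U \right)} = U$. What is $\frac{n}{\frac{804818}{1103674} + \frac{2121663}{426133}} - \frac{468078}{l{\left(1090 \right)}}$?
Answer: $\frac{11002250850190622763}{731549085133760} \approx 15040.0$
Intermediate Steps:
$n = 88299$ ($n = -6 + 609 \left(24 + 121\right) = -6 + 609 \cdot 145 = -6 + 88305 = 88299$)
$\frac{n}{\frac{804818}{1103674} + \frac{2121663}{426133}} - \frac{468078}{l{\left(1090 \right)}} = \frac{88299}{\frac{804818}{1103674} + \frac{2121663}{426133}} - \frac{468078}{1090} = \frac{88299}{804818 \cdot \frac{1}{1103674} + 2121663 \cdot \frac{1}{426133}} - \frac{234039}{545} = \frac{88299}{\frac{402409}{551837} + \frac{2121663}{426133}} - \frac{234039}{545} = \frac{88299}{\frac{1342291899328}{235155956321}} - \frac{234039}{545} = 88299 \cdot \frac{235155956321}{1342291899328} - \frac{234039}{545} = \frac{20764035787187979}{1342291899328} - \frac{234039}{545} = \frac{11002250850190622763}{731549085133760}$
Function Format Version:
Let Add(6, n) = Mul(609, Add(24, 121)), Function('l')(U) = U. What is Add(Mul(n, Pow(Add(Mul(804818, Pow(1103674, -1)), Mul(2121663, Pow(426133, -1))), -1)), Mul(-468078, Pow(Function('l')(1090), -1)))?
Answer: Rational(11002250850190622763, 731549085133760) ≈ 15040.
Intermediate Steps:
n = 88299 (n = Add(-6, Mul(609, Add(24, 121))) = Add(-6, Mul(609, 145)) = Add(-6, 88305) = 88299)
Add(Mul(n, Pow(Add(Mul(804818, Pow(1103674, -1)), Mul(2121663, Pow(426133, -1))), -1)), Mul(-468078, Pow(Function('l')(1090), -1))) = Add(Mul(88299, Pow(Add(Mul(804818, Pow(1103674, -1)), Mul(2121663, Pow(426133, -1))), -1)), Mul(-468078, Pow(1090, -1))) = Add(Mul(88299, Pow(Add(Mul(804818, Rational(1, 1103674)), Mul(2121663, Rational(1, 426133))), -1)), Mul(-468078, Rational(1, 1090))) = Add(Mul(88299, Pow(Add(Rational(402409, 551837), Rational(2121663, 426133)), -1)), Rational(-234039, 545)) = Add(Mul(88299, Pow(Rational(1342291899328, 235155956321), -1)), Rational(-234039, 545)) = Add(Mul(88299, Rational(235155956321, 1342291899328)), Rational(-234039, 545)) = Add(Rational(20764035787187979, 1342291899328), Rational(-234039, 545)) = Rational(11002250850190622763, 731549085133760)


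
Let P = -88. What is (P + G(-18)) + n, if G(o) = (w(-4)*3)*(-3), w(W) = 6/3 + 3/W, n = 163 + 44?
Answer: 431/4 ≈ 107.75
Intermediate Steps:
n = 207
w(W) = 2 + 3/W (w(W) = 6*(⅓) + 3/W = 2 + 3/W)
G(o) = -45/4 (G(o) = ((2 + 3/(-4))*3)*(-3) = ((2 + 3*(-¼))*3)*(-3) = ((2 - ¾)*3)*(-3) = ((5/4)*3)*(-3) = (15/4)*(-3) = -45/4)
(P + G(-18)) + n = (-88 - 45/4) + 207 = -397/4 + 207 = 431/4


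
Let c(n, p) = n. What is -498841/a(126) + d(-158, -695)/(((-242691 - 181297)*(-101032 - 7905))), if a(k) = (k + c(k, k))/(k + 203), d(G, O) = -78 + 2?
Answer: -270725387472570287/415691826804 ≈ -6.5127e+5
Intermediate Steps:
d(G, O) = -76
a(k) = 2*k/(203 + k) (a(k) = (k + k)/(k + 203) = (2*k)/(203 + k) = 2*k/(203 + k))
-498841/a(126) + d(-158, -695)/(((-242691 - 181297)*(-101032 - 7905))) = -498841/(2*126/(203 + 126)) - 76*1/((-242691 - 181297)*(-101032 - 7905)) = -498841/(2*126/329) - 76/((-423988*(-108937))) = -498841/(2*126*(1/329)) - 76/46187980756 = -498841/36/47 - 76*1/46187980756 = -498841*47/36 - 19/11546995189 = -23445527/36 - 19/11546995189 = -270725387472570287/415691826804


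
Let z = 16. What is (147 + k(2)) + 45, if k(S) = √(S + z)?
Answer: 192 + 3*√2 ≈ 196.24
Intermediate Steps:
k(S) = √(16 + S) (k(S) = √(S + 16) = √(16 + S))
(147 + k(2)) + 45 = (147 + √(16 + 2)) + 45 = (147 + √18) + 45 = (147 + 3*√2) + 45 = 192 + 3*√2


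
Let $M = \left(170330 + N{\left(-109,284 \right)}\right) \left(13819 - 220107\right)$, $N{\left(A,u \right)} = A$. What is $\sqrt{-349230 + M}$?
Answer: $i \sqrt{35114898878} \approx 1.8739 \cdot 10^{5} i$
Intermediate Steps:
$M = -35114549648$ ($M = \left(170330 - 109\right) \left(13819 - 220107\right) = 170221 \left(-206288\right) = -35114549648$)
$\sqrt{-349230 + M} = \sqrt{-349230 - 35114549648} = \sqrt{-35114898878} = i \sqrt{35114898878}$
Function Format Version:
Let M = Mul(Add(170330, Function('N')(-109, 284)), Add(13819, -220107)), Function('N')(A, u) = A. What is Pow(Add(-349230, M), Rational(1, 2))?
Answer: Mul(I, Pow(35114898878, Rational(1, 2))) ≈ Mul(1.8739e+5, I)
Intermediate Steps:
M = -35114549648 (M = Mul(Add(170330, -109), Add(13819, -220107)) = Mul(170221, -206288) = -35114549648)
Pow(Add(-349230, M), Rational(1, 2)) = Pow(Add(-349230, -35114549648), Rational(1, 2)) = Pow(-35114898878, Rational(1, 2)) = Mul(I, Pow(35114898878, Rational(1, 2)))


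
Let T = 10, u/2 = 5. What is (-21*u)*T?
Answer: -2100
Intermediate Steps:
u = 10 (u = 2*5 = 10)
(-21*u)*T = -21*10*10 = -210*10 = -2100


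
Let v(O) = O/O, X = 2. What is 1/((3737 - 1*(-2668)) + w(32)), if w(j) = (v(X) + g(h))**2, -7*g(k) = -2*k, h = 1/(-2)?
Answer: 49/313881 ≈ 0.00015611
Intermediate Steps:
h = -1/2 ≈ -0.50000
v(O) = 1
g(k) = 2*k/7 (g(k) = -(-2)*k/7 = 2*k/7)
w(j) = 36/49 (w(j) = (1 + (2/7)*(-1/2))**2 = (1 - 1/7)**2 = (6/7)**2 = 36/49)
1/((3737 - 1*(-2668)) + w(32)) = 1/((3737 - 1*(-2668)) + 36/49) = 1/((3737 + 2668) + 36/49) = 1/(6405 + 36/49) = 1/(313881/49) = 49/313881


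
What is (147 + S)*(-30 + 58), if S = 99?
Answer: 6888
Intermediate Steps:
(147 + S)*(-30 + 58) = (147 + 99)*(-30 + 58) = 246*28 = 6888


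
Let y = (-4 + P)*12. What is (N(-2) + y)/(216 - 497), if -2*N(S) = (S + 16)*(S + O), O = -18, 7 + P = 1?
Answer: -20/281 ≈ -0.071174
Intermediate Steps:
P = -6 (P = -7 + 1 = -6)
N(S) = -(-18 + S)*(16 + S)/2 (N(S) = -(S + 16)*(S - 18)/2 = -(16 + S)*(-18 + S)/2 = -(-18 + S)*(16 + S)/2)
y = -120 (y = (-4 - 6)*12 = -10*12 = -120)
(N(-2) + y)/(216 - 497) = ((144 - 2 - 1/2*(-2)**2) - 120)/(216 - 497) = ((144 - 2 - 1/2*4) - 120)/(-281) = ((144 - 2 - 2) - 120)*(-1/281) = (140 - 120)*(-1/281) = 20*(-1/281) = -20/281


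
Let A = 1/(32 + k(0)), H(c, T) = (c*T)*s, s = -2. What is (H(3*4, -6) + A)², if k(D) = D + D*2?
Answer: 21242881/1024 ≈ 20745.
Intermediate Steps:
k(D) = 3*D (k(D) = D + 2*D = 3*D)
H(c, T) = -2*T*c (H(c, T) = (c*T)*(-2) = (T*c)*(-2) = -2*T*c)
A = 1/32 (A = 1/(32 + 3*0) = 1/(32 + 0) = 1/32 ≈ 0.031250)
(H(3*4, -6) + A)² = (-2*(-6)*3*4 + 1/32)² = (-2*(-6)*12 + 1/32)² = (144 + 1/32)² = (4609/32)² = 21242881/1024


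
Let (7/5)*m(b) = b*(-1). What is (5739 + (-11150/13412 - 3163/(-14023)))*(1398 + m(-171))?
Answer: 5742186663501135/658267666 ≈ 8.7232e+6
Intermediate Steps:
m(b) = -5*b/7 (m(b) = 5*(b*(-1))/7 = 5*(-b)/7 = -5*b/7)
(5739 + (-11150/13412 - 3163/(-14023)))*(1398 + m(-171)) = (5739 + (-11150/13412 - 3163/(-14023)))*(1398 - 5/7*(-171)) = (5739 + (-11150*1/13412 - 3163*(-1/14023)))*(1398 + 855/7) = (5739 + (-5575/6706 + 3163/14023))*(10641/7) = (5739 - 56967147/94038238)*(10641/7) = (539628480735/94038238)*(10641/7) = 5742186663501135/658267666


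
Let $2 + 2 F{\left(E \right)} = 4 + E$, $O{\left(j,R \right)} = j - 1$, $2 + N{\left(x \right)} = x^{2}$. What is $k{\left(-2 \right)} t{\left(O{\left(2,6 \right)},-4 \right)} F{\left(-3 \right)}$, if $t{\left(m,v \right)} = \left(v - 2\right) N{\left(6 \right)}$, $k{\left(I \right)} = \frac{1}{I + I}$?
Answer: $- \frac{51}{2} \approx -25.5$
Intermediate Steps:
$N{\left(x \right)} = -2 + x^{2}$
$O{\left(j,R \right)} = -1 + j$
$F{\left(E \right)} = 1 + \frac{E}{2}$ ($F{\left(E \right)} = -1 + \frac{4 + E}{2} = -1 + \left(2 + \frac{E}{2}\right) = 1 + \frac{E}{2}$)
$k{\left(I \right)} = \frac{1}{2 I}$
$t{\left(m,v \right)} = -68 + 34 v$ ($t{\left(m,v \right)} = \left(v - 2\right) \left(-2 + 6^{2}\right) = \left(-2 + v\right) \left(-2 + 36\right) = \left(-2 + v\right) 34 = -68 + 34 v$)
$k{\left(-2 \right)} t{\left(O{\left(2,6 \right)},-4 \right)} F{\left(-3 \right)} = \frac{1}{2 \left(-2\right)} \left(-68 + 34 \left(-4\right)\right) \left(1 + \frac{1}{2} \left(-3\right)\right) = \frac{1}{2} \left(- \frac{1}{2}\right) \left(-68 - 136\right) \left(1 - \frac{3}{2}\right) = \left(- \frac{1}{4}\right) \left(-204\right) \left(- \frac{1}{2}\right) = 51 \left(- \frac{1}{2}\right) = - \frac{51}{2}$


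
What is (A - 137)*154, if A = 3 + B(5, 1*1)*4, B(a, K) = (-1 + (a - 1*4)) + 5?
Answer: -17556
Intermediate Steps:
B(a, K) = a (B(a, K) = (-1 + (a - 4)) + 5 = (-1 + (-4 + a)) + 5 = (-5 + a) + 5 = a)
A = 23 (A = 3 + 5*4 = 3 + 20 = 23)
(A - 137)*154 = (23 - 137)*154 = -114*154 = -17556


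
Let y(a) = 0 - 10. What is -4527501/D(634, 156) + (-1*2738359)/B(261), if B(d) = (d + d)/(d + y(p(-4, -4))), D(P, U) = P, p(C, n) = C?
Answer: -109532344157/82737 ≈ -1.3239e+6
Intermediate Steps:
y(a) = -10
B(d) = 2*d/(-10 + d) (B(d) = (d + d)/(d - 10) = (2*d)/(-10 + d) = 2*d/(-10 + d))
-4527501/D(634, 156) + (-1*2738359)/B(261) = -4527501/634 + (-1*2738359)/((2*261/(-10 + 261))) = -4527501*1/634 - 2738359/(2*261/251) = -4527501/634 - 2738359/(2*261*(1/251)) = -4527501/634 - 2738359/522/251 = -4527501/634 - 2738359*251/522 = -4527501/634 - 687328109/522 = -109532344157/82737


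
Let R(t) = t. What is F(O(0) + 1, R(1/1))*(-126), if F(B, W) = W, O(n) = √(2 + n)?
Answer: -126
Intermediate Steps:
F(O(0) + 1, R(1/1))*(-126) = -126/1 = 1*(-126) = -126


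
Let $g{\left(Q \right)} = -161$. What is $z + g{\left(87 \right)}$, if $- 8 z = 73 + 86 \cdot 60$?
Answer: $- \frac{6521}{8} \approx -815.13$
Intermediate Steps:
$z = - \frac{5233}{8}$ ($z = - \frac{73 + 86 \cdot 60}{8} = - \frac{73 + 5160}{8} = \left(- \frac{1}{8}\right) 5233 = - \frac{5233}{8} \approx -654.13$)
$z + g{\left(87 \right)} = - \frac{5233}{8} - 161 = - \frac{6521}{8}$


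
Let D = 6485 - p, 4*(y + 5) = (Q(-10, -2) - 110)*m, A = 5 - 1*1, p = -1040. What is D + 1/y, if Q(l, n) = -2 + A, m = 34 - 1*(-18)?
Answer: 10602724/1409 ≈ 7525.0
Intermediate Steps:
A = 4 (A = 5 - 1 = 4)
m = 52 (m = 34 + 18 = 52)
Q(l, n) = 2 (Q(l, n) = -2 + 4 = 2)
y = -1409 (y = -5 + ((2 - 110)*52)/4 = -5 + (-108*52)/4 = -5 + (1/4)*(-5616) = -5 - 1404 = -1409)
D = 7525 (D = 6485 - 1*(-1040) = 6485 + 1040 = 7525)
D + 1/y = 7525 + 1/(-1409) = 7525 - 1/1409 = 10602724/1409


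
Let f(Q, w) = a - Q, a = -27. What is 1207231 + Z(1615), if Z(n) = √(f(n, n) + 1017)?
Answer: 1207231 + 25*I ≈ 1.2072e+6 + 25.0*I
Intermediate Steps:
f(Q, w) = -27 - Q
Z(n) = √(990 - n) (Z(n) = √((-27 - n) + 1017) = √(990 - n))
1207231 + Z(1615) = 1207231 + √(990 - 1*1615) = 1207231 + √(990 - 1615) = 1207231 + √(-625) = 1207231 + 25*I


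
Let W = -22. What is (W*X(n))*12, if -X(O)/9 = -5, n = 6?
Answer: -11880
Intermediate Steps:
X(O) = 45 (X(O) = -9*(-5) = 45)
(W*X(n))*12 = -22*45*12 = -990*12 = -11880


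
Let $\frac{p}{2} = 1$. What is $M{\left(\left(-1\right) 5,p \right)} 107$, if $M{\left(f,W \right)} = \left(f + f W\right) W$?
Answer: $-3210$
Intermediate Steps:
$p = 2$ ($p = 2 \cdot 1 = 2$)
$M{\left(f,W \right)} = W \left(f + W f\right)$ ($M{\left(f,W \right)} = \left(f + W f\right) W = W \left(f + W f\right)$)
$M{\left(\left(-1\right) 5,p \right)} 107 = 2 \left(\left(-1\right) 5\right) \left(1 + 2\right) 107 = 2 \left(-5\right) 3 \cdot 107 = \left(-30\right) 107 = -3210$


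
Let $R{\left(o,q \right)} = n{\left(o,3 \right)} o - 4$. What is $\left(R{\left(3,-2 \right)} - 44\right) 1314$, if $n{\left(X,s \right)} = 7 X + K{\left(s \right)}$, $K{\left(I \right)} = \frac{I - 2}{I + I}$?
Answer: $20367$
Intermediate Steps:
$K{\left(I \right)} = \frac{-2 + I}{2 I}$
$n{\left(X,s \right)} = 7 X + \frac{-2 + s}{2 s}$
$R{\left(o,q \right)} = -4 + o \left(\frac{1}{6} + 7 o\right)$ ($R{\left(o,q \right)} = \left(\frac{1}{2} - \frac{1}{3} + 7 o\right) o - 4 = \left(\frac{1}{6} + 7 o\right) o - 4 = o \left(\frac{1}{6} + 7 o\right) - 4 = -4 + o \left(\frac{1}{6} + 7 o\right)$)
$\left(R{\left(3,-2 \right)} - 44\right) 1314 = \left(\left(-4 + \frac{1}{6} \cdot 3 \left(1 + 42 \cdot 3\right)\right) - 44\right) 1314 = \left(\left(-4 + \frac{1}{6} \cdot 3 \left(1 + 126\right)\right) - 44\right) 1314 = \left(\left(-4 + \frac{1}{6} \cdot 3 \cdot 127\right) - 44\right) 1314 = \left(\left(-4 + \frac{127}{2}\right) - 44\right) 1314 = \left(\frac{119}{2} - 44\right) 1314 = \frac{31}{2} \cdot 1314 = 20367$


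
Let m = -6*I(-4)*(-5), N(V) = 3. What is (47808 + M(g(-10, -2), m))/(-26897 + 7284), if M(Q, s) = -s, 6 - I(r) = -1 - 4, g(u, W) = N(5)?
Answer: -47478/19613 ≈ -2.4207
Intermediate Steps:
g(u, W) = 3
I(r) = 11 (I(r) = 6 - (-1 - 4) = 6 - 1*(-5) = 6 + 5 = 11)
m = 330 (m = -6*11*(-5) = -66*(-5) = 330)
(47808 + M(g(-10, -2), m))/(-26897 + 7284) = (47808 - 1*330)/(-26897 + 7284) = (47808 - 330)/(-19613) = 47478*(-1/19613) = -47478/19613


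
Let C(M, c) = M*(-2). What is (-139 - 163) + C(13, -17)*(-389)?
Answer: 9812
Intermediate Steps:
C(M, c) = -2*M
(-139 - 163) + C(13, -17)*(-389) = (-139 - 163) - 2*13*(-389) = -302 - 26*(-389) = -302 + 10114 = 9812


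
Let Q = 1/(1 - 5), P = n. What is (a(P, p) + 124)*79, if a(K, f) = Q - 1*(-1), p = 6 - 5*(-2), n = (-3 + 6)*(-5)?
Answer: 39421/4 ≈ 9855.3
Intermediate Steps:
n = -15 (n = 3*(-5) = -15)
P = -15
Q = -1/4 (Q = 1/(-4) = -1/4 ≈ -0.25000)
p = 16 (p = 6 + 10 = 16)
a(K, f) = 3/4 (a(K, f) = -1/4 - 1*(-1) = -1/4 + 1 = 3/4)
(a(P, p) + 124)*79 = (3/4 + 124)*79 = (499/4)*79 = 39421/4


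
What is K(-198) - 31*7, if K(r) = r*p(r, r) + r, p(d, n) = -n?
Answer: -39619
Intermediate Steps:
K(r) = r - r**2 (K(r) = r*(-r) + r = -r**2 + r = r - r**2)
K(-198) - 31*7 = -198*(1 - 1*(-198)) - 31*7 = -198*(1 + 198) - 1*217 = -198*199 - 217 = -39402 - 217 = -39619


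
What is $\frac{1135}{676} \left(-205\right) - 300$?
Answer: $- \frac{435475}{676} \approx -644.19$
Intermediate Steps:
$\frac{1135}{676} \left(-205\right) - 300 = - \frac{232675}{676} - 300 = - \frac{435475}{676}$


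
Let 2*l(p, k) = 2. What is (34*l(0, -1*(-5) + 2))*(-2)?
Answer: -68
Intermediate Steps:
l(p, k) = 1 (l(p, k) = (1/2)*2 = 1)
(34*l(0, -1*(-5) + 2))*(-2) = (34*1)*(-2) = 34*(-2) = -68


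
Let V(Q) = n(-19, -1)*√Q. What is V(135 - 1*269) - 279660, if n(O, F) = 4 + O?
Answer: -279660 - 15*I*√134 ≈ -2.7966e+5 - 173.64*I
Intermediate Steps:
V(Q) = -15*√Q (V(Q) = (4 - 19)*√Q = -15*√Q)
V(135 - 1*269) - 279660 = -15*√(135 - 1*269) - 279660 = -15*√(135 - 269) - 279660 = -15*I*√134 - 279660 = -279660 - 15*I*√134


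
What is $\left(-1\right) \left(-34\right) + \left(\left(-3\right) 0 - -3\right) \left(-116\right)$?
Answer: $-314$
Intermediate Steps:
$\left(-1\right) \left(-34\right) + \left(\left(-3\right) 0 - -3\right) \left(-116\right) = 34 + \left(0 + 3\right) \left(-116\right) = 34 + 3 \left(-116\right) = 34 - 348 = -314$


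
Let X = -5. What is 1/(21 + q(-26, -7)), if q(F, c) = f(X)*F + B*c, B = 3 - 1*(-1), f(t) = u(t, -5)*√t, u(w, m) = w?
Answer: -7/84549 - 130*I*√5/84549 ≈ -8.2792e-5 - 0.0034381*I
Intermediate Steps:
f(t) = t^(3/2) (f(t) = t*√t = t^(3/2))
B = 4 (B = 3 + 1 = 4)
q(F, c) = 4*c - 5*I*F*√5 (q(F, c) = (-5)^(3/2)*F + 4*c = (-5*I*√5)*F + 4*c = -5*I*F*√5 + 4*c = 4*c - 5*I*F*√5)
1/(21 + q(-26, -7)) = 1/(21 + (4*(-7) - 5*I*(-26)*√5)) = 1/(21 + (-28 + 130*I*√5)) = 1/(-7 + 130*I*√5)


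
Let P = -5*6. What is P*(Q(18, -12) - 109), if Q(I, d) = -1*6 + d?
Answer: 3810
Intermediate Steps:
P = -30
Q(I, d) = -6 + d
P*(Q(18, -12) - 109) = -30*((-6 - 12) - 109) = -30*(-18 - 109) = -30*(-127) = 3810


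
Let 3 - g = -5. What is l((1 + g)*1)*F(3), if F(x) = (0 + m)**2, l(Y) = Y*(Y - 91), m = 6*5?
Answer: -664200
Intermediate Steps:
g = 8 (g = 3 - 1*(-5) = 3 + 5 = 8)
m = 30
l(Y) = Y*(-91 + Y)
F(x) = 900 (F(x) = (0 + 30)**2 = 30**2 = 900)
l((1 + g)*1)*F(3) = (((1 + 8)*1)*(-91 + (1 + 8)*1))*900 = ((9*1)*(-91 + 9*1))*900 = (9*(-91 + 9))*900 = (9*(-82))*900 = -738*900 = -664200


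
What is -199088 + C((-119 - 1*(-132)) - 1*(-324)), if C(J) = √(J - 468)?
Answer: -199088 + I*√131 ≈ -1.9909e+5 + 11.446*I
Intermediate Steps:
C(J) = √(-468 + J)
-199088 + C((-119 - 1*(-132)) - 1*(-324)) = -199088 + √(-468 + ((-119 - 1*(-132)) - 1*(-324))) = -199088 + √(-468 + ((-119 + 132) + 324)) = -199088 + √(-468 + (13 + 324)) = -199088 + √(-468 + 337) = -199088 + √(-131) = -199088 + I*√131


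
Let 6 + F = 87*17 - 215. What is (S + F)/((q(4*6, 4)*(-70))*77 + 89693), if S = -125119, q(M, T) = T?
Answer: -41287/22711 ≈ -1.8179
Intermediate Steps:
F = 1258 (F = -6 + (87*17 - 215) = -6 + (1479 - 215) = -6 + 1264 = 1258)
(S + F)/((q(4*6, 4)*(-70))*77 + 89693) = (-125119 + 1258)/((4*(-70))*77 + 89693) = -123861/(-280*77 + 89693) = -123861/(-21560 + 89693) = -123861/68133 = -123861*1/68133 = -41287/22711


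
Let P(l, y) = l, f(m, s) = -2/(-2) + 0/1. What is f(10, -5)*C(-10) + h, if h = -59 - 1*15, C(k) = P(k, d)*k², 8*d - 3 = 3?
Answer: -1074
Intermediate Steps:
d = ¾ (d = 3/8 + (⅛)*3 = 3/8 + 3/8 = ¾ ≈ 0.75000)
f(m, s) = 1 (f(m, s) = -2*(-½) + 0*1 = 1 + 0 = 1)
C(k) = k³ (C(k) = k*k² = k³)
h = -74 (h = -59 - 15 = -74)
f(10, -5)*C(-10) + h = 1*(-10)³ - 74 = 1*(-1000) - 74 = -1000 - 74 = -1074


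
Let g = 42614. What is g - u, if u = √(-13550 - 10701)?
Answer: 42614 - I*√24251 ≈ 42614.0 - 155.73*I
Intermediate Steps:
u = I*√24251 (u = √(-24251) = I*√24251 ≈ 155.73*I)
g - u = 42614 - I*√24251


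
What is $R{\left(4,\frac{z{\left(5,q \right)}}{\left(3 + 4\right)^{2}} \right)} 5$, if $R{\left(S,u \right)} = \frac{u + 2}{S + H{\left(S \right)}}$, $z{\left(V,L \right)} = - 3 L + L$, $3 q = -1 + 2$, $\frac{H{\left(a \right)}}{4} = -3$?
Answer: $- \frac{365}{294} \approx -1.2415$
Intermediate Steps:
$H{\left(a \right)} = -12$ ($H{\left(a \right)} = 4 \left(-3\right) = -12$)
$q = \frac{1}{3}$ ($q = \frac{-1 + 2}{3} = \frac{1}{3} \cdot 1 = \frac{1}{3} \approx 0.33333$)
$z{\left(V,L \right)} = - 2 L$
$R{\left(S,u \right)} = \frac{2 + u}{-12 + S}$ ($R{\left(S,u \right)} = \frac{u + 2}{S - 12} = \frac{2 + u}{-12 + S}$)
$R{\left(4,\frac{z{\left(5,q \right)}}{\left(3 + 4\right)^{2}} \right)} 5 = \frac{2 + \frac{\left(-2\right) \frac{1}{3}}{\left(3 + 4\right)^{2}}}{-12 + 4} \cdot 5 = \frac{2 - \frac{2}{3 \cdot 7^{2}}}{-8} \cdot 5 = - \frac{2 - \frac{2}{3 \cdot 49}}{8} \cdot 5 = - \frac{2 - \frac{2}{147}}{8} \cdot 5 = \left(- \frac{1}{8}\right) \frac{292}{147} \cdot 5 = \left(- \frac{73}{294}\right) 5 = - \frac{365}{294}$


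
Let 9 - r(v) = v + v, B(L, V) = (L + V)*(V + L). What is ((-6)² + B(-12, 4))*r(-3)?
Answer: 1500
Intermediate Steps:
B(L, V) = (L + V)² (B(L, V) = (L + V)*(L + V) = (L + V)²)
r(v) = 9 - 2*v (r(v) = 9 - (v + v) = 9 - 2*v)
((-6)² + B(-12, 4))*r(-3) = ((-6)² + (-12 + 4)²)*(9 - 2*(-3)) = (36 + (-8)²)*(9 + 6) = (36 + 64)*15 = 100*15 = 1500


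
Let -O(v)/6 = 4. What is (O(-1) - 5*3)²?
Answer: 1521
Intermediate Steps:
O(v) = -24 (O(v) = -6*4 = -24)
(O(-1) - 5*3)² = (-24 - 5*3)² = (-24 - 15)² = (-39)² = 1521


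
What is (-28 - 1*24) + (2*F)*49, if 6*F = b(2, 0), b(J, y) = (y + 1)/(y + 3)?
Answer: -419/9 ≈ -46.556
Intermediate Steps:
b(J, y) = (1 + y)/(3 + y)
F = 1/18 (F = ((1 + 0)/(3 + 0))/6 = (1/3)/6 = ((1/3)*1)/6 = (1/6)*(1/3) = 1/18 ≈ 0.055556)
(-28 - 1*24) + (2*F)*49 = (-28 - 1*24) + (2*(1/18))*49 = (-28 - 24) + (1/9)*49 = -52 + 49/9 = -419/9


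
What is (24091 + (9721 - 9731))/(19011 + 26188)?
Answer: 24081/45199 ≈ 0.53278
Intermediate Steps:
(24091 + (9721 - 9731))/(19011 + 26188) = (24091 - 10)/45199 = 24081*(1/45199) = 24081/45199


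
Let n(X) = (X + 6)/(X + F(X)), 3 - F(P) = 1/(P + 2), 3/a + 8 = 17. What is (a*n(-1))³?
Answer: 125/27 ≈ 4.6296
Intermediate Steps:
a = ⅓ (a = 3/(-8 + 17) = 3/9 = 3*(⅑) = ⅓ ≈ 0.33333)
F(P) = 3 - 1/(2 + P) (F(P) = 3 - 1/(P + 2) = 3 - 1/(2 + P))
n(X) = (6 + X)/(X + (5 + 3*X)/(2 + X)) (n(X) = (X + 6)/(X + (5 + 3*X)/(2 + X)) = (6 + X)/(X + (5 + 3*X)/(2 + X)))
(a*n(-1))³ = (((2 - 1)*(6 - 1)/(5 + 3*(-1) - (2 - 1)))/3)³ = ((1*5/(5 - 3 - 1*1))/3)³ = ((1*5/(5 - 3 - 1))/3)³ = ((1*5/1)/3)³ = ((1*1*5)/3)³ = ((⅓)*5)³ = (5/3)³ = 125/27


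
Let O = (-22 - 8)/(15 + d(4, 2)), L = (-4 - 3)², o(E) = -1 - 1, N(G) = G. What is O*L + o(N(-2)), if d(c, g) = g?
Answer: -1504/17 ≈ -88.471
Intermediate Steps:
o(E) = -2
L = 49 (L = (-7)² = 49)
O = -30/17 (O = (-22 - 8)/(15 + 2) = -30/17 ≈ -1.7647)
O*L + o(N(-2)) = -30/17*49 - 2 = -1470/17 - 2 = -1504/17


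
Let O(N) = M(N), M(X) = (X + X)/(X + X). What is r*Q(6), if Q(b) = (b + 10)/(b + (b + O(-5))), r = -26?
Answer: -32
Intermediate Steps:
M(X) = 1 (M(X) = (2*X)/((2*X)) = (2*X)*(1/(2*X)) = 1)
O(N) = 1
Q(b) = (10 + b)/(1 + 2*b) (Q(b) = (b + 10)/(b + (b + 1)) = (10 + b)/(b + (1 + b)) = (10 + b)/(1 + 2*b))
r*Q(6) = -26*(10 + 6)/(1 + 2*6) = -26*16/(1 + 12) = -26*16/13 = -32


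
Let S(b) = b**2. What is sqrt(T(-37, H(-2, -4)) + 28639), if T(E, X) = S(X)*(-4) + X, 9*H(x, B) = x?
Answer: 5*sqrt(92789)/9 ≈ 169.23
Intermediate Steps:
H(x, B) = x/9
T(E, X) = X - 4*X**2 (T(E, X) = X**2*(-4) + X = -4*X**2 + X = X - 4*X**2)
sqrt(T(-37, H(-2, -4)) + 28639) = sqrt(((1/9)*(-2))*(1 - 4*(-2)/9) + 28639) = sqrt(-2*(1 - 4*(-2/9))/9 + 28639) = sqrt(-2*(1 + 8/9)/9 + 28639) = sqrt(-2/9*17/9 + 28639) = sqrt(-34/81 + 28639) = sqrt(2319725/81) = 5*sqrt(92789)/9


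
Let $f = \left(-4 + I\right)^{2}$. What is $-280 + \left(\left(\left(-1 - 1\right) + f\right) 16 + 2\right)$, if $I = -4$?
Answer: $714$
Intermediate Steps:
$f = 64$ ($f = \left(-4 - 4\right)^{2} = \left(-8\right)^{2} = 64$)
$-280 + \left(\left(\left(-1 - 1\right) + f\right) 16 + 2\right) = -280 + \left(\left(\left(-1 - 1\right) + 64\right) 16 + 2\right) = -280 + \left(\left(-2 + 64\right) 16 + 2\right) = -280 + \left(62 \cdot 16 + 2\right) = -280 + \left(992 + 2\right) = -280 + 994 = 714$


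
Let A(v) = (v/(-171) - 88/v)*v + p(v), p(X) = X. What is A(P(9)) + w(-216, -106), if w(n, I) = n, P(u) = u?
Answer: -5614/19 ≈ -295.47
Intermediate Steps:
A(v) = v + v*(-88/v - v/171) (A(v) = (v/(-171) - 88/v)*v + v = (v*(-1/171) - 88/v)*v + v = (-v/171 - 88/v)*v + v = (-88/v - v/171)*v + v = v*(-88/v - v/171) + v = v + v*(-88/v - v/171))
A(P(9)) + w(-216, -106) = (-88 + 9 - 1/171*9²) - 216 = (-88 + 9 - 1/171*81) - 216 = (-88 + 9 - 9/19) - 216 = -1510/19 - 216 = -5614/19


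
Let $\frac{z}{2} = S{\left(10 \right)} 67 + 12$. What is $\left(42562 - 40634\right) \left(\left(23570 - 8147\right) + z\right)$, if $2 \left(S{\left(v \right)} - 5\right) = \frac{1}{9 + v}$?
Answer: $\frac{590527120}{19} \approx 3.108 \cdot 10^{7}$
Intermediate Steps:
$S{\left(v \right)} = 5 + \frac{1}{2 \left(9 + v\right)}$
$z = \frac{13253}{19}$ ($z = 2 \left(\frac{91 + 10 \cdot 10}{2 \left(9 + 10\right)} 67 + 12\right) = 2 \left(\frac{91 + 100}{2 \cdot 19} \cdot 67 + 12\right) = 2 \left(\frac{1}{2} \cdot \frac{1}{19} \cdot 191 \cdot 67 + 12\right) = 2 \left(\frac{191}{38} \cdot 67 + 12\right) = 2 \left(\frac{12797}{38} + 12\right) = 2 \cdot \frac{13253}{38} = \frac{13253}{19} \approx 697.53$)
$\left(42562 - 40634\right) \left(\left(23570 - 8147\right) + z\right) = \left(42562 - 40634\right) \left(\left(23570 - 8147\right) + \frac{13253}{19}\right) = 1928 \left(15423 + \frac{13253}{19}\right) = 1928 \cdot \frac{306290}{19} = \frac{590527120}{19}$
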